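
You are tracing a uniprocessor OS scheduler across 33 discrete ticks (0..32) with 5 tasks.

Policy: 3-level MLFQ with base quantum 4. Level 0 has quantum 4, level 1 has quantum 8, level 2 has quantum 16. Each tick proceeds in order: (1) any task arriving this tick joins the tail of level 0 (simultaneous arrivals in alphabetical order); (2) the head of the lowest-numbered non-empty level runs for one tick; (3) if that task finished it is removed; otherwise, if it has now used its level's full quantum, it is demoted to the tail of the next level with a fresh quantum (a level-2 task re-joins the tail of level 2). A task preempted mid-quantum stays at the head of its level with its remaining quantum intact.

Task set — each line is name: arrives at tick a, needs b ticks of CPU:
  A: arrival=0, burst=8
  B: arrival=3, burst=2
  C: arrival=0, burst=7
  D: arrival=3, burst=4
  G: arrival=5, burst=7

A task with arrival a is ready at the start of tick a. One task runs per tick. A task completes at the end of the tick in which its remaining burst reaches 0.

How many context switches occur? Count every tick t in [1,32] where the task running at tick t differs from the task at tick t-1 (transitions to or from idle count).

t=0: L0/L1/L2 = AC/-/- → run A
t=1: L0/L1/L2 = AC/-/- → run A
t=2: L0/L1/L2 = AC/-/- → run A
t=3: L0/L1/L2 = ACBD/-/- → run A
t=4: L0/L1/L2 = CBD/A/- → run C
t=5: L0/L1/L2 = CBDG/A/- → run C
t=6: L0/L1/L2 = CBDG/A/- → run C
t=7: L0/L1/L2 = CBDG/A/- → run C
t=8: L0/L1/L2 = BDG/AC/- → run B
t=9: L0/L1/L2 = BDG/AC/- → run B
t=10: L0/L1/L2 = DG/AC/- → run D
t=11: L0/L1/L2 = DG/AC/- → run D
t=12: L0/L1/L2 = DG/AC/- → run D
t=13: L0/L1/L2 = DG/AC/- → run D
t=14: L0/L1/L2 = G/AC/- → run G
t=15: L0/L1/L2 = G/AC/- → run G
t=16: L0/L1/L2 = G/AC/- → run G
t=17: L0/L1/L2 = G/AC/- → run G
t=18: L0/L1/L2 = -/ACG/- → run A
t=19: L0/L1/L2 = -/ACG/- → run A
t=20: L0/L1/L2 = -/ACG/- → run A
t=21: L0/L1/L2 = -/ACG/- → run A
t=22: L0/L1/L2 = -/CG/- → run C
t=23: L0/L1/L2 = -/CG/- → run C
t=24: L0/L1/L2 = -/CG/- → run C
t=25: L0/L1/L2 = -/G/- → run G
t=26: L0/L1/L2 = -/G/- → run G
t=27: L0/L1/L2 = -/G/- → run G
t=28: (idle)
t=29: (idle)
t=30: (idle)
t=31: (idle)
t=32: (idle)

context switches = 8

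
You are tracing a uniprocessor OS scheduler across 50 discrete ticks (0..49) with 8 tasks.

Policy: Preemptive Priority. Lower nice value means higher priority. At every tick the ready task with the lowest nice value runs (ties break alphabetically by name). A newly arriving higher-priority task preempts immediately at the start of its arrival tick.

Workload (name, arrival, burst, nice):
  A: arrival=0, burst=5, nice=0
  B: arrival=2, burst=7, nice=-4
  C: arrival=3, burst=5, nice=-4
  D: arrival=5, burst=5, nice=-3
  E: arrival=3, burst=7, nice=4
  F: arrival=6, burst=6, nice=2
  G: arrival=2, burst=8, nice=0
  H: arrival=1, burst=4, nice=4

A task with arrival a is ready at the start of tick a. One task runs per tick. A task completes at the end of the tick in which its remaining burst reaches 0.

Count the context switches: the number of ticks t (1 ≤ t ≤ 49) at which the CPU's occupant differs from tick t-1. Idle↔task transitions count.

t=0: ready={A} → run A
t=1: ready={A,H} → run A
t=2: ready={A,B,G,H} → run B
t=3: ready={A,B,C,E,G,H} → run B
t=4: ready={A,B,C,E,G,H} → run B
t=5: ready={A,B,C,D,E,G,H} → run B
t=6: ready={A,B,C,D,E,F,G,H} → run B
t=7: ready={A,B,C,D,E,F,G,H} → run B
t=8: ready={A,B,C,D,E,F,G,H} → run B
t=9: ready={A,C,D,E,F,G,H} → run C
t=10: ready={A,C,D,E,F,G,H} → run C
t=11: ready={A,C,D,E,F,G,H} → run C
t=12: ready={A,C,D,E,F,G,H} → run C
t=13: ready={A,C,D,E,F,G,H} → run C
t=14: ready={A,D,E,F,G,H} → run D
t=15: ready={A,D,E,F,G,H} → run D
t=16: ready={A,D,E,F,G,H} → run D
t=17: ready={A,D,E,F,G,H} → run D
t=18: ready={A,D,E,F,G,H} → run D
t=19: ready={A,E,F,G,H} → run A
t=20: ready={A,E,F,G,H} → run A
t=21: ready={A,E,F,G,H} → run A
t=22: ready={E,F,G,H} → run G
t=23: ready={E,F,G,H} → run G
t=24: ready={E,F,G,H} → run G
t=25: ready={E,F,G,H} → run G
t=26: ready={E,F,G,H} → run G
t=27: ready={E,F,G,H} → run G
t=28: ready={E,F,G,H} → run G
t=29: ready={E,F,G,H} → run G
t=30: ready={E,F,H} → run F
t=31: ready={E,F,H} → run F
t=32: ready={E,F,H} → run F
t=33: ready={E,F,H} → run F
t=34: ready={E,F,H} → run F
t=35: ready={E,F,H} → run F
t=36: ready={E,H} → run E
t=37: ready={E,H} → run E
t=38: ready={E,H} → run E
t=39: ready={E,H} → run E
t=40: ready={E,H} → run E
t=41: ready={E,H} → run E
t=42: ready={E,H} → run E
t=43: ready={H} → run H
t=44: ready={H} → run H
t=45: ready={H} → run H
t=46: ready={H} → run H
t=47: (idle)
t=48: (idle)
t=49: (idle)

context switches = 9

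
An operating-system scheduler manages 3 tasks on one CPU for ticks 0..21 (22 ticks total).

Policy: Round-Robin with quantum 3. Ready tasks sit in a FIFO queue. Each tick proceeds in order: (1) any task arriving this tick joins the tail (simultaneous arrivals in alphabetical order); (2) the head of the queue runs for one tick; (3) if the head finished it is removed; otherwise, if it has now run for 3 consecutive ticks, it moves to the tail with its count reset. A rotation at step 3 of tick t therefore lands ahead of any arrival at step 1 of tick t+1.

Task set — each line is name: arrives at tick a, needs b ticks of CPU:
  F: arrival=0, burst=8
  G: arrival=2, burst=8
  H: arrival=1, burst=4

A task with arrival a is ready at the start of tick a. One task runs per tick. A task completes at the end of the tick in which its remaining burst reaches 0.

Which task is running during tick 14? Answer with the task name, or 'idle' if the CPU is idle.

running at tick 14 = G

t=0: queue=[F] q_used=0 → run F
t=1: queue=[F,H] q_used=1 → run F
t=2: queue=[F,H,G] q_used=2 → run F
t=3: queue=[H,G,F] q_used=0 → run H
t=4: queue=[H,G,F] q_used=1 → run H
t=5: queue=[H,G,F] q_used=2 → run H
t=6: queue=[G,F,H] q_used=0 → run G
t=7: queue=[G,F,H] q_used=1 → run G
t=8: queue=[G,F,H] q_used=2 → run G
t=9: queue=[F,H,G] q_used=0 → run F
t=10: queue=[F,H,G] q_used=1 → run F
t=11: queue=[F,H,G] q_used=2 → run F
t=12: queue=[H,G,F] q_used=0 → run H
t=13: queue=[G,F] q_used=0 → run G
t=14: queue=[G,F] q_used=1 → run G
t=15: queue=[G,F] q_used=2 → run G
t=16: queue=[F,G] q_used=0 → run F
t=17: queue=[F,G] q_used=1 → run F
t=18: queue=[G] q_used=0 → run G
t=19: queue=[G] q_used=1 → run G
t=20: (idle)
t=21: (idle)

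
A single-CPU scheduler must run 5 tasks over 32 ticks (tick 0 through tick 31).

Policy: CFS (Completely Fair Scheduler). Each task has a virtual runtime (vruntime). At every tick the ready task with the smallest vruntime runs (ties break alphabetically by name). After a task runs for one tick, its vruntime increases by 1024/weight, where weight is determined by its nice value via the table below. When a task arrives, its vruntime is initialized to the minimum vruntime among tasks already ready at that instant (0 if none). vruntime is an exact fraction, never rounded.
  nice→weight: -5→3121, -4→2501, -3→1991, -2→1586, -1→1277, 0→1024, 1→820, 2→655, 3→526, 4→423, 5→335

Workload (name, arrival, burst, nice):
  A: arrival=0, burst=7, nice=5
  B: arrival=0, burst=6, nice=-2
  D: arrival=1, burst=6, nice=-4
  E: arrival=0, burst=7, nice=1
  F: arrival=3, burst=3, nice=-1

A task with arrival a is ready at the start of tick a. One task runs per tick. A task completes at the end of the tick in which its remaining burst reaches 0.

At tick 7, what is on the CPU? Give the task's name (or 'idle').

running at tick 7 = F

t=0: vr[A=0 B=0 E=0] → run A
t=1: vr[A=1024/335 B=0 D=0 E=0] → run B
t=2: vr[A=1024/335 B=512/793 D=0 E=0] → run D
t=3: vr[A=1024/335 B=512/793 D=1024/2501 E=0 F=0] → run E
t=4: vr[A=1024/335 B=512/793 D=1024/2501 E=256/205 F=0] → run F
t=5: vr[A=1024/335 B=512/793 D=1024/2501 E=256/205 F=1024/1277] → run D
t=6: vr[A=1024/335 B=512/793 D=2048/2501 E=256/205 F=1024/1277] → run B
t=7: vr[A=1024/335 B=1024/793 D=2048/2501 E=256/205 F=1024/1277] → run F
t=8: vr[A=1024/335 B=1024/793 D=2048/2501 E=256/205 F=2048/1277] → run D
t=9: vr[A=1024/335 B=1024/793 D=3072/2501 E=256/205 F=2048/1277] → run D
t=10: vr[A=1024/335 B=1024/793 D=4096/2501 E=256/205 F=2048/1277] → run E
t=11: vr[A=1024/335 B=1024/793 D=4096/2501 E=512/205 F=2048/1277] → run B
t=12: vr[A=1024/335 B=1536/793 D=4096/2501 E=512/205 F=2048/1277] → run F
t=13: vr[A=1024/335 B=1536/793 D=4096/2501 E=512/205] → run D
t=14: vr[A=1024/335 B=1536/793 D=5120/2501 E=512/205] → run B
t=15: vr[A=1024/335 B=2048/793 D=5120/2501 E=512/205] → run D
t=16: vr[A=1024/335 B=2048/793 E=512/205] → run E
t=17: vr[A=1024/335 B=2048/793 E=768/205] → run B
t=18: vr[A=1024/335 B=2560/793 E=768/205] → run A
t=19: vr[A=2048/335 B=2560/793 E=768/205] → run B
t=20: vr[A=2048/335 E=768/205] → run E
t=21: vr[A=2048/335 E=1024/205] → run E
t=22: vr[A=2048/335 E=256/41] → run A
t=23: vr[A=3072/335 E=256/41] → run E
t=24: vr[A=3072/335 E=1536/205] → run E
t=25: vr[A=3072/335] → run A
t=26: vr[A=4096/335] → run A
t=27: vr[A=1024/67] → run A
t=28: vr[A=6144/335] → run A
t=29: (idle)
t=30: (idle)
t=31: (idle)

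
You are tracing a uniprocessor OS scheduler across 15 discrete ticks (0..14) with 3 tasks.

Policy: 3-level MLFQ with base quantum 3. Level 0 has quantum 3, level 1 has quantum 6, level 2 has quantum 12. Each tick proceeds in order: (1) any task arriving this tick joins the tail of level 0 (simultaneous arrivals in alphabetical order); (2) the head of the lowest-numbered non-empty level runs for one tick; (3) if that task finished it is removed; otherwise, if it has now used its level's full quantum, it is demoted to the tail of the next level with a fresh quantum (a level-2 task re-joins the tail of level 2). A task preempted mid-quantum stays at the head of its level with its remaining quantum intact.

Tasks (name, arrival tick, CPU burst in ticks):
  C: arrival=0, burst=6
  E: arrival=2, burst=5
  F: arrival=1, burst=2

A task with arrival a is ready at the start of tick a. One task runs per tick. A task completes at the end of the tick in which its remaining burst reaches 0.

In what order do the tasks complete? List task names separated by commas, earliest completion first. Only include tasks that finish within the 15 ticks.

t=0: L0/L1/L2 = C/-/- → run C
t=1: L0/L1/L2 = CF/-/- → run C
t=2: L0/L1/L2 = CFE/-/- → run C
t=3: L0/L1/L2 = FE/C/- → run F
t=4: L0/L1/L2 = FE/C/- → run F
t=5: L0/L1/L2 = E/C/- → run E
t=6: L0/L1/L2 = E/C/- → run E
t=7: L0/L1/L2 = E/C/- → run E
t=8: L0/L1/L2 = -/CE/- → run C
t=9: L0/L1/L2 = -/CE/- → run C
t=10: L0/L1/L2 = -/CE/- → run C
t=11: L0/L1/L2 = -/E/- → run E
t=12: L0/L1/L2 = -/E/- → run E
t=13: (idle)
t=14: (idle)

completion order = F, C, E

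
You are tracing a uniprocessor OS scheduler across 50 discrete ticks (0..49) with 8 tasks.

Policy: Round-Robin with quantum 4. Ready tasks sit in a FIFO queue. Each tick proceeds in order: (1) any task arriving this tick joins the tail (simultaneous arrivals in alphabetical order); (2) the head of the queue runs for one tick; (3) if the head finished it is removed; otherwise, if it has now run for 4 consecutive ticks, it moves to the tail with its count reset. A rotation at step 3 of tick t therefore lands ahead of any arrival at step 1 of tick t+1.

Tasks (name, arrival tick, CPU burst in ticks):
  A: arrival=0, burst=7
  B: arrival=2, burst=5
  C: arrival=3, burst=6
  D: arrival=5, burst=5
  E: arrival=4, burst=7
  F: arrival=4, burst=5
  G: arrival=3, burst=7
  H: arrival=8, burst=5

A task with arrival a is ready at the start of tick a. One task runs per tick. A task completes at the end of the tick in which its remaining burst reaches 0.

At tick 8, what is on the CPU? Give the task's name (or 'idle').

t=0: queue=[A] q_used=0 → run A
t=1: queue=[A] q_used=1 → run A
t=2: queue=[A,B] q_used=2 → run A
t=3: queue=[A,B,C,G] q_used=3 → run A
t=4: queue=[B,C,G,A,E,F] q_used=0 → run B
t=5: queue=[B,C,G,A,E,F,D] q_used=1 → run B
t=6: queue=[B,C,G,A,E,F,D] q_used=2 → run B
t=7: queue=[B,C,G,A,E,F,D] q_used=3 → run B
t=8: queue=[C,G,A,E,F,D,B,H] q_used=0 → run C
t=9: queue=[C,G,A,E,F,D,B,H] q_used=1 → run C
t=10: queue=[C,G,A,E,F,D,B,H] q_used=2 → run C
t=11: queue=[C,G,A,E,F,D,B,H] q_used=3 → run C
t=12: queue=[G,A,E,F,D,B,H,C] q_used=0 → run G
t=13: queue=[G,A,E,F,D,B,H,C] q_used=1 → run G
t=14: queue=[G,A,E,F,D,B,H,C] q_used=2 → run G
t=15: queue=[G,A,E,F,D,B,H,C] q_used=3 → run G
t=16: queue=[A,E,F,D,B,H,C,G] q_used=0 → run A
t=17: queue=[A,E,F,D,B,H,C,G] q_used=1 → run A
t=18: queue=[A,E,F,D,B,H,C,G] q_used=2 → run A
t=19: queue=[E,F,D,B,H,C,G] q_used=0 → run E
t=20: queue=[E,F,D,B,H,C,G] q_used=1 → run E
t=21: queue=[E,F,D,B,H,C,G] q_used=2 → run E
t=22: queue=[E,F,D,B,H,C,G] q_used=3 → run E
t=23: queue=[F,D,B,H,C,G,E] q_used=0 → run F
t=24: queue=[F,D,B,H,C,G,E] q_used=1 → run F
t=25: queue=[F,D,B,H,C,G,E] q_used=2 → run F
t=26: queue=[F,D,B,H,C,G,E] q_used=3 → run F
t=27: queue=[D,B,H,C,G,E,F] q_used=0 → run D
t=28: queue=[D,B,H,C,G,E,F] q_used=1 → run D
t=29: queue=[D,B,H,C,G,E,F] q_used=2 → run D
t=30: queue=[D,B,H,C,G,E,F] q_used=3 → run D
t=31: queue=[B,H,C,G,E,F,D] q_used=0 → run B
t=32: queue=[H,C,G,E,F,D] q_used=0 → run H
t=33: queue=[H,C,G,E,F,D] q_used=1 → run H
t=34: queue=[H,C,G,E,F,D] q_used=2 → run H
t=35: queue=[H,C,G,E,F,D] q_used=3 → run H
t=36: queue=[C,G,E,F,D,H] q_used=0 → run C
t=37: queue=[C,G,E,F,D,H] q_used=1 → run C
t=38: queue=[G,E,F,D,H] q_used=0 → run G
t=39: queue=[G,E,F,D,H] q_used=1 → run G
t=40: queue=[G,E,F,D,H] q_used=2 → run G
t=41: queue=[E,F,D,H] q_used=0 → run E
t=42: queue=[E,F,D,H] q_used=1 → run E
t=43: queue=[E,F,D,H] q_used=2 → run E
t=44: queue=[F,D,H] q_used=0 → run F
t=45: queue=[D,H] q_used=0 → run D
t=46: queue=[H] q_used=0 → run H
t=47: (idle)
t=48: (idle)
t=49: (idle)

running at tick 8 = C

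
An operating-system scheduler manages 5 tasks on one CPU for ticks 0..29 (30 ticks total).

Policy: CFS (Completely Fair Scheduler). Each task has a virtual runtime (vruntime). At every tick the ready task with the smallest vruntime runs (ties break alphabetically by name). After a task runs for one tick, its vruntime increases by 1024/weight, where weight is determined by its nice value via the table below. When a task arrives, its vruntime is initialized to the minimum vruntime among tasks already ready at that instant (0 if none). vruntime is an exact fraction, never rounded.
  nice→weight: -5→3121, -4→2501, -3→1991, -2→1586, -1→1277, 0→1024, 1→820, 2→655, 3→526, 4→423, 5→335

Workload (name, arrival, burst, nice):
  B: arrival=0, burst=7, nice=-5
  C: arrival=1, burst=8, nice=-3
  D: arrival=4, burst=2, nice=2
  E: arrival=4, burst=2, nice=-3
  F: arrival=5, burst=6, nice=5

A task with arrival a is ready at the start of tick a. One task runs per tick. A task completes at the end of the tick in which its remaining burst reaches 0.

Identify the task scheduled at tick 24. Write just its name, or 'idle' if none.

running at tick 24 = F

t=0: vr[B=0] → run B
t=1: vr[B=1024/3121 C=1024/3121] → run B
t=2: vr[B=2048/3121 C=1024/3121] → run C
t=3: vr[B=2048/3121 C=5234688/6213911] → run B
t=4: vr[B=3072/3121 C=5234688/6213911 D=5234688/6213911 E=5234688/6213911] → run C
t=5: vr[B=3072/3121 C=8430592/6213911 D=5234688/6213911 E=5234688/6213911 F=5234688/6213911] → run D
t=6: vr[B=3072/3121 C=8430592/6213911 D=9791765504/4070111705 E=5234688/6213911 F=5234688/6213911] → run E
t=7: vr[B=3072/3121 C=8430592/6213911 D=9791765504/4070111705 E=8430592/6213911 F=5234688/6213911] → run F
t=8: vr[B=3072/3121 C=8430592/6213911 D=9791765504/4070111705 E=8430592/6213911 F=8116665344/2081660185] → run B
t=9: vr[B=4096/3121 C=8430592/6213911 D=9791765504/4070111705 E=8430592/6213911 F=8116665344/2081660185] → run B
t=10: vr[B=5120/3121 C=8430592/6213911 D=9791765504/4070111705 E=8430592/6213911 F=8116665344/2081660185] → run C
t=11: vr[B=5120/3121 C=11626496/6213911 D=9791765504/4070111705 E=8430592/6213911 F=8116665344/2081660185] → run E
t=12: vr[B=5120/3121 C=11626496/6213911 D=9791765504/4070111705 F=8116665344/2081660185] → run B
t=13: vr[B=6144/3121 C=11626496/6213911 D=9791765504/4070111705 F=8116665344/2081660185] → run C
t=14: vr[B=6144/3121 C=14822400/6213911 D=9791765504/4070111705 F=8116665344/2081660185] → run B
t=15: vr[C=14822400/6213911 D=9791765504/4070111705 F=8116665344/2081660185] → run C
t=16: vr[C=18018304/6213911 D=9791765504/4070111705 F=8116665344/2081660185] → run D
t=17: vr[C=18018304/6213911 F=8116665344/2081660185] → run C
t=18: vr[C=21214208/6213911 F=8116665344/2081660185] → run C
t=19: vr[C=24410112/6213911 F=8116665344/2081660185] → run F
t=20: vr[C=24410112/6213911 F=14479710208/2081660185] → run C
t=21: vr[F=14479710208/2081660185] → run F
t=22: vr[F=20842755072/2081660185] → run F
t=23: vr[F=27205799936/2081660185] → run F
t=24: vr[F=6713768960/416332037] → run F
t=25: (idle)
t=26: (idle)
t=27: (idle)
t=28: (idle)
t=29: (idle)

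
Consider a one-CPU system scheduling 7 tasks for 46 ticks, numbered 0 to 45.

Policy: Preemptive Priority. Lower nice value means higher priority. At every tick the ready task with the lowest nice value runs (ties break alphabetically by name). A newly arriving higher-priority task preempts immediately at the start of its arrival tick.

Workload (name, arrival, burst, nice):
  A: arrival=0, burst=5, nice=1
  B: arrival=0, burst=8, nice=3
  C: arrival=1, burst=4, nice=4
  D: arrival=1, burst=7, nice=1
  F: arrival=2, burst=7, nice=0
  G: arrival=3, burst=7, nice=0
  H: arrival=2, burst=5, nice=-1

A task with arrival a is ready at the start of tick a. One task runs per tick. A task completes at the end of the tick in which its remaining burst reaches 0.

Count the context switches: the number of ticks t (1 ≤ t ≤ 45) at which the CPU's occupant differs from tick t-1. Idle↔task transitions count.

context switches = 8

t=0: ready={A,B} → run A
t=1: ready={A,B,C,D} → run A
t=2: ready={A,B,C,D,F,H} → run H
t=3: ready={A,B,C,D,F,G,H} → run H
t=4: ready={A,B,C,D,F,G,H} → run H
t=5: ready={A,B,C,D,F,G,H} → run H
t=6: ready={A,B,C,D,F,G,H} → run H
t=7: ready={A,B,C,D,F,G} → run F
t=8: ready={A,B,C,D,F,G} → run F
t=9: ready={A,B,C,D,F,G} → run F
t=10: ready={A,B,C,D,F,G} → run F
t=11: ready={A,B,C,D,F,G} → run F
t=12: ready={A,B,C,D,F,G} → run F
t=13: ready={A,B,C,D,F,G} → run F
t=14: ready={A,B,C,D,G} → run G
t=15: ready={A,B,C,D,G} → run G
t=16: ready={A,B,C,D,G} → run G
t=17: ready={A,B,C,D,G} → run G
t=18: ready={A,B,C,D,G} → run G
t=19: ready={A,B,C,D,G} → run G
t=20: ready={A,B,C,D,G} → run G
t=21: ready={A,B,C,D} → run A
t=22: ready={A,B,C,D} → run A
t=23: ready={A,B,C,D} → run A
t=24: ready={B,C,D} → run D
t=25: ready={B,C,D} → run D
t=26: ready={B,C,D} → run D
t=27: ready={B,C,D} → run D
t=28: ready={B,C,D} → run D
t=29: ready={B,C,D} → run D
t=30: ready={B,C,D} → run D
t=31: ready={B,C} → run B
t=32: ready={B,C} → run B
t=33: ready={B,C} → run B
t=34: ready={B,C} → run B
t=35: ready={B,C} → run B
t=36: ready={B,C} → run B
t=37: ready={B,C} → run B
t=38: ready={B,C} → run B
t=39: ready={C} → run C
t=40: ready={C} → run C
t=41: ready={C} → run C
t=42: ready={C} → run C
t=43: (idle)
t=44: (idle)
t=45: (idle)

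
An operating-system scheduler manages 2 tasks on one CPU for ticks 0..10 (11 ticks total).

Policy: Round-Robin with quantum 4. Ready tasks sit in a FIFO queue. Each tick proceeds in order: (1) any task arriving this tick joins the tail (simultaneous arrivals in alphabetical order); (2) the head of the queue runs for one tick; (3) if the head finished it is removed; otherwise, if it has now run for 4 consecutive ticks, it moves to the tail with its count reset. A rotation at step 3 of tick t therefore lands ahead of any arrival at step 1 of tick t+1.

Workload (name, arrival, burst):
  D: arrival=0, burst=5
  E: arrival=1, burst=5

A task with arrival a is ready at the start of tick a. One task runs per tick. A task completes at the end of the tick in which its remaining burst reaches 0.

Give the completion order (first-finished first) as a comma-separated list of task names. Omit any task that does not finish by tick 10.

t=0: queue=[D] q_used=0 → run D
t=1: queue=[D,E] q_used=1 → run D
t=2: queue=[D,E] q_used=2 → run D
t=3: queue=[D,E] q_used=3 → run D
t=4: queue=[E,D] q_used=0 → run E
t=5: queue=[E,D] q_used=1 → run E
t=6: queue=[E,D] q_used=2 → run E
t=7: queue=[E,D] q_used=3 → run E
t=8: queue=[D,E] q_used=0 → run D
t=9: queue=[E] q_used=0 → run E
t=10: (idle)

completion order = D, E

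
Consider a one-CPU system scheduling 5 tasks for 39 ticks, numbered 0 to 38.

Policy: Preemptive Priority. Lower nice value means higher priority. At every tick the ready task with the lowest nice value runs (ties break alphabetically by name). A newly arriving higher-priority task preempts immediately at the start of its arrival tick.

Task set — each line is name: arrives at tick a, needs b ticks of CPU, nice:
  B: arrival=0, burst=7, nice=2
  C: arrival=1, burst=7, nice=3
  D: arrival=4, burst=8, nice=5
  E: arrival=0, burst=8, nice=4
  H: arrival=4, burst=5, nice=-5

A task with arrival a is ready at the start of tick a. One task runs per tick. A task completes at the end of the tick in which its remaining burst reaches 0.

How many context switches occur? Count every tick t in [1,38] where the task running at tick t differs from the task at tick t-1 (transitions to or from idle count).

t=0: ready={B,E} → run B
t=1: ready={B,C,E} → run B
t=2: ready={B,C,E} → run B
t=3: ready={B,C,E} → run B
t=4: ready={B,C,D,E,H} → run H
t=5: ready={B,C,D,E,H} → run H
t=6: ready={B,C,D,E,H} → run H
t=7: ready={B,C,D,E,H} → run H
t=8: ready={B,C,D,E,H} → run H
t=9: ready={B,C,D,E} → run B
t=10: ready={B,C,D,E} → run B
t=11: ready={B,C,D,E} → run B
t=12: ready={C,D,E} → run C
t=13: ready={C,D,E} → run C
t=14: ready={C,D,E} → run C
t=15: ready={C,D,E} → run C
t=16: ready={C,D,E} → run C
t=17: ready={C,D,E} → run C
t=18: ready={C,D,E} → run C
t=19: ready={D,E} → run E
t=20: ready={D,E} → run E
t=21: ready={D,E} → run E
t=22: ready={D,E} → run E
t=23: ready={D,E} → run E
t=24: ready={D,E} → run E
t=25: ready={D,E} → run E
t=26: ready={D,E} → run E
t=27: ready={D} → run D
t=28: ready={D} → run D
t=29: ready={D} → run D
t=30: ready={D} → run D
t=31: ready={D} → run D
t=32: ready={D} → run D
t=33: ready={D} → run D
t=34: ready={D} → run D
t=35: (idle)
t=36: (idle)
t=37: (idle)
t=38: (idle)

context switches = 6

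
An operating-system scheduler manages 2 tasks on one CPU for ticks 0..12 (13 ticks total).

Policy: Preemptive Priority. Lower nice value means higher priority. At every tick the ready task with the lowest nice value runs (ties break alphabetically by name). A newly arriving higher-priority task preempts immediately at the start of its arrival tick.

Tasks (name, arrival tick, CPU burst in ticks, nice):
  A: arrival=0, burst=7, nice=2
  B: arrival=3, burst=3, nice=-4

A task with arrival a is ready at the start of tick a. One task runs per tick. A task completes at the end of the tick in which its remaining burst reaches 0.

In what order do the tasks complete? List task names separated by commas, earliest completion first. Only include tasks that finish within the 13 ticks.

t=0: ready={A} → run A
t=1: ready={A} → run A
t=2: ready={A} → run A
t=3: ready={A,B} → run B
t=4: ready={A,B} → run B
t=5: ready={A,B} → run B
t=6: ready={A} → run A
t=7: ready={A} → run A
t=8: ready={A} → run A
t=9: ready={A} → run A
t=10: (idle)
t=11: (idle)
t=12: (idle)

completion order = B, A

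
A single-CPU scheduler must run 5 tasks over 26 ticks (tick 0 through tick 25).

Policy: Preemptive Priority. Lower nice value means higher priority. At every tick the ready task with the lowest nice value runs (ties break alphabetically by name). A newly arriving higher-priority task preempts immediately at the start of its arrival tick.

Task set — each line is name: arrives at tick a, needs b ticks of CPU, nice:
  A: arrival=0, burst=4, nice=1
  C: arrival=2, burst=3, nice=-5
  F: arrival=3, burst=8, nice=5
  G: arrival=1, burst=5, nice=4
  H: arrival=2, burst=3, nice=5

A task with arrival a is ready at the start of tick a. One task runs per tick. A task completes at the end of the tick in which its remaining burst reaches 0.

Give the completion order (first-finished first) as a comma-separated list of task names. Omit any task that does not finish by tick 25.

completion order = C, A, G, F, H

t=0: ready={A} → run A
t=1: ready={A,G} → run A
t=2: ready={A,C,G,H} → run C
t=3: ready={A,C,F,G,H} → run C
t=4: ready={A,C,F,G,H} → run C
t=5: ready={A,F,G,H} → run A
t=6: ready={A,F,G,H} → run A
t=7: ready={F,G,H} → run G
t=8: ready={F,G,H} → run G
t=9: ready={F,G,H} → run G
t=10: ready={F,G,H} → run G
t=11: ready={F,G,H} → run G
t=12: ready={F,H} → run F
t=13: ready={F,H} → run F
t=14: ready={F,H} → run F
t=15: ready={F,H} → run F
t=16: ready={F,H} → run F
t=17: ready={F,H} → run F
t=18: ready={F,H} → run F
t=19: ready={F,H} → run F
t=20: ready={H} → run H
t=21: ready={H} → run H
t=22: ready={H} → run H
t=23: (idle)
t=24: (idle)
t=25: (idle)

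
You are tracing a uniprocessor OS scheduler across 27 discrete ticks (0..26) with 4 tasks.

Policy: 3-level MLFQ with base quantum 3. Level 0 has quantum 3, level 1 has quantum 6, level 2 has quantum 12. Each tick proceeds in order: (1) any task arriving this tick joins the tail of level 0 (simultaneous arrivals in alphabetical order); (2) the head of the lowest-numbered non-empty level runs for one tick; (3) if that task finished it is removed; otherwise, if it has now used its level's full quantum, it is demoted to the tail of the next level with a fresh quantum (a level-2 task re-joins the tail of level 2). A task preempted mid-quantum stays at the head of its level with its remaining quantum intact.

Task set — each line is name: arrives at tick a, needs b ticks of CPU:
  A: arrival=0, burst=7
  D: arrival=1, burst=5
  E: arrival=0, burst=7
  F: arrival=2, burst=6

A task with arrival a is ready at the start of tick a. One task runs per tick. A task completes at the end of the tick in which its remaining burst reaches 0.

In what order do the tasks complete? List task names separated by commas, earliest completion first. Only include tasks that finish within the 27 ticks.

completion order = A, E, D, F

t=0: L0/L1/L2 = AE/-/- → run A
t=1: L0/L1/L2 = AED/-/- → run A
t=2: L0/L1/L2 = AEDF/-/- → run A
t=3: L0/L1/L2 = EDF/A/- → run E
t=4: L0/L1/L2 = EDF/A/- → run E
t=5: L0/L1/L2 = EDF/A/- → run E
t=6: L0/L1/L2 = DF/AE/- → run D
t=7: L0/L1/L2 = DF/AE/- → run D
t=8: L0/L1/L2 = DF/AE/- → run D
t=9: L0/L1/L2 = F/AED/- → run F
t=10: L0/L1/L2 = F/AED/- → run F
t=11: L0/L1/L2 = F/AED/- → run F
t=12: L0/L1/L2 = -/AEDF/- → run A
t=13: L0/L1/L2 = -/AEDF/- → run A
t=14: L0/L1/L2 = -/AEDF/- → run A
t=15: L0/L1/L2 = -/AEDF/- → run A
t=16: L0/L1/L2 = -/EDF/- → run E
t=17: L0/L1/L2 = -/EDF/- → run E
t=18: L0/L1/L2 = -/EDF/- → run E
t=19: L0/L1/L2 = -/EDF/- → run E
t=20: L0/L1/L2 = -/DF/- → run D
t=21: L0/L1/L2 = -/DF/- → run D
t=22: L0/L1/L2 = -/F/- → run F
t=23: L0/L1/L2 = -/F/- → run F
t=24: L0/L1/L2 = -/F/- → run F
t=25: (idle)
t=26: (idle)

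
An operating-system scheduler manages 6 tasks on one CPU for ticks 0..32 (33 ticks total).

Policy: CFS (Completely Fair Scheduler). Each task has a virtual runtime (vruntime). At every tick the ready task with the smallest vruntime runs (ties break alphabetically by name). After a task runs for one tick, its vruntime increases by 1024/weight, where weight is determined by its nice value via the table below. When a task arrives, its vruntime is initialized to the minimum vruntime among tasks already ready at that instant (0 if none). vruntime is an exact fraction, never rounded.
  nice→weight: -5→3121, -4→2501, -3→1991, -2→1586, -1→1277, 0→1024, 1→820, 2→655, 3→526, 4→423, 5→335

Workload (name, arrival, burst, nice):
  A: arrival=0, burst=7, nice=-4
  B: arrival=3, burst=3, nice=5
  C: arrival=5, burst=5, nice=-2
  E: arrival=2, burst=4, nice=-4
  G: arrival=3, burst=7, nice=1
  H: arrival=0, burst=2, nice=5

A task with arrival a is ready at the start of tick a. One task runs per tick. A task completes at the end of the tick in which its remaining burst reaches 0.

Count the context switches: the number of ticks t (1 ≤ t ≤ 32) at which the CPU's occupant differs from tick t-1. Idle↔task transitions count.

context switches = 26

t=0: vr[A=0 H=0] → run A
t=1: vr[A=1024/2501 H=0] → run H
t=2: vr[A=1024/2501 E=1024/2501 H=1024/335] → run A
t=3: vr[A=2048/2501 B=1024/2501 E=1024/2501 G=1024/2501 H=1024/335] → run B
t=4: vr[A=2048/2501 B=2904064/837835 E=1024/2501 G=1024/2501 H=1024/335] → run E
t=5: vr[A=2048/2501 B=2904064/837835 C=1024/2501 E=2048/2501 G=1024/2501 H=1024/335] → run C
t=6: vr[A=2048/2501 B=2904064/837835 C=34304/32513 E=2048/2501 G=1024/2501 H=1024/335] → run G
t=7: vr[A=2048/2501 B=2904064/837835 C=34304/32513 E=2048/2501 G=20736/12505 H=1024/335] → run A
t=8: vr[A=3072/2501 B=2904064/837835 C=34304/32513 E=2048/2501 G=20736/12505 H=1024/335] → run E
t=9: vr[A=3072/2501 B=2904064/837835 C=34304/32513 E=3072/2501 G=20736/12505 H=1024/335] → run C
t=10: vr[A=3072/2501 B=2904064/837835 C=55296/32513 E=3072/2501 G=20736/12505 H=1024/335] → run A
t=11: vr[A=4096/2501 B=2904064/837835 C=55296/32513 E=3072/2501 G=20736/12505 H=1024/335] → run E
t=12: vr[A=4096/2501 B=2904064/837835 C=55296/32513 E=4096/2501 G=20736/12505 H=1024/335] → run A
t=13: vr[A=5120/2501 B=2904064/837835 C=55296/32513 E=4096/2501 G=20736/12505 H=1024/335] → run E
t=14: vr[A=5120/2501 B=2904064/837835 C=55296/32513 G=20736/12505 H=1024/335] → run G
t=15: vr[A=5120/2501 B=2904064/837835 C=55296/32513 G=36352/12505 H=1024/335] → run C
t=16: vr[A=5120/2501 B=2904064/837835 C=76288/32513 G=36352/12505 H=1024/335] → run A
t=17: vr[A=6144/2501 B=2904064/837835 C=76288/32513 G=36352/12505 H=1024/335] → run C
t=18: vr[A=6144/2501 B=2904064/837835 C=97280/32513 G=36352/12505 H=1024/335] → run A
t=19: vr[B=2904064/837835 C=97280/32513 G=36352/12505 H=1024/335] → run G
t=20: vr[B=2904064/837835 C=97280/32513 G=51968/12505 H=1024/335] → run C
t=21: vr[B=2904064/837835 G=51968/12505 H=1024/335] → run H
t=22: vr[B=2904064/837835 G=51968/12505] → run B
t=23: vr[B=5465088/837835 G=51968/12505] → run G
t=24: vr[B=5465088/837835 G=67584/12505] → run G
t=25: vr[B=5465088/837835 G=16640/2501] → run B
t=26: vr[G=16640/2501] → run G
t=27: vr[G=98816/12505] → run G
t=28: (idle)
t=29: (idle)
t=30: (idle)
t=31: (idle)
t=32: (idle)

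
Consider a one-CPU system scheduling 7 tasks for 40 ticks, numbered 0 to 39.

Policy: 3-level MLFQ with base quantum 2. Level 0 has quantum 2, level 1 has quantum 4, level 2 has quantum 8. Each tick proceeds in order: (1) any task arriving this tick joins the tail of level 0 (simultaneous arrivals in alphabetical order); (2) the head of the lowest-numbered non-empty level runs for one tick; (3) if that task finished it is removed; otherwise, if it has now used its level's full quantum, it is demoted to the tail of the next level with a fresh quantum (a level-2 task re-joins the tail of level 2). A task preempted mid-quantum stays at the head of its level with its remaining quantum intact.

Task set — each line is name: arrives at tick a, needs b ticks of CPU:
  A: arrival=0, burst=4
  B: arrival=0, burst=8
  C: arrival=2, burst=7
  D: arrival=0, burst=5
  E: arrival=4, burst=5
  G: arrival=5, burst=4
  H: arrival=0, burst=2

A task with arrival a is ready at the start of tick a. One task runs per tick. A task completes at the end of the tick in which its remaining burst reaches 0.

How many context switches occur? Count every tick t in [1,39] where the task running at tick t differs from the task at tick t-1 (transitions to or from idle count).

context switches = 15

t=0: L0/L1/L2 = ABDH/-/- → run A
t=1: L0/L1/L2 = ABDH/-/- → run A
t=2: L0/L1/L2 = BDHC/A/- → run B
t=3: L0/L1/L2 = BDHC/A/- → run B
t=4: L0/L1/L2 = DHCE/AB/- → run D
t=5: L0/L1/L2 = DHCEG/AB/- → run D
t=6: L0/L1/L2 = HCEG/ABD/- → run H
t=7: L0/L1/L2 = HCEG/ABD/- → run H
t=8: L0/L1/L2 = CEG/ABD/- → run C
t=9: L0/L1/L2 = CEG/ABD/- → run C
t=10: L0/L1/L2 = EG/ABDC/- → run E
t=11: L0/L1/L2 = EG/ABDC/- → run E
t=12: L0/L1/L2 = G/ABDCE/- → run G
t=13: L0/L1/L2 = G/ABDCE/- → run G
t=14: L0/L1/L2 = -/ABDCEG/- → run A
t=15: L0/L1/L2 = -/ABDCEG/- → run A
t=16: L0/L1/L2 = -/BDCEG/- → run B
t=17: L0/L1/L2 = -/BDCEG/- → run B
t=18: L0/L1/L2 = -/BDCEG/- → run B
t=19: L0/L1/L2 = -/BDCEG/- → run B
t=20: L0/L1/L2 = -/DCEG/B → run D
t=21: L0/L1/L2 = -/DCEG/B → run D
t=22: L0/L1/L2 = -/DCEG/B → run D
t=23: L0/L1/L2 = -/CEG/B → run C
t=24: L0/L1/L2 = -/CEG/B → run C
t=25: L0/L1/L2 = -/CEG/B → run C
t=26: L0/L1/L2 = -/CEG/B → run C
t=27: L0/L1/L2 = -/EG/BC → run E
t=28: L0/L1/L2 = -/EG/BC → run E
t=29: L0/L1/L2 = -/EG/BC → run E
t=30: L0/L1/L2 = -/G/BC → run G
t=31: L0/L1/L2 = -/G/BC → run G
t=32: L0/L1/L2 = -/-/BC → run B
t=33: L0/L1/L2 = -/-/BC → run B
t=34: L0/L1/L2 = -/-/C → run C
t=35: (idle)
t=36: (idle)
t=37: (idle)
t=38: (idle)
t=39: (idle)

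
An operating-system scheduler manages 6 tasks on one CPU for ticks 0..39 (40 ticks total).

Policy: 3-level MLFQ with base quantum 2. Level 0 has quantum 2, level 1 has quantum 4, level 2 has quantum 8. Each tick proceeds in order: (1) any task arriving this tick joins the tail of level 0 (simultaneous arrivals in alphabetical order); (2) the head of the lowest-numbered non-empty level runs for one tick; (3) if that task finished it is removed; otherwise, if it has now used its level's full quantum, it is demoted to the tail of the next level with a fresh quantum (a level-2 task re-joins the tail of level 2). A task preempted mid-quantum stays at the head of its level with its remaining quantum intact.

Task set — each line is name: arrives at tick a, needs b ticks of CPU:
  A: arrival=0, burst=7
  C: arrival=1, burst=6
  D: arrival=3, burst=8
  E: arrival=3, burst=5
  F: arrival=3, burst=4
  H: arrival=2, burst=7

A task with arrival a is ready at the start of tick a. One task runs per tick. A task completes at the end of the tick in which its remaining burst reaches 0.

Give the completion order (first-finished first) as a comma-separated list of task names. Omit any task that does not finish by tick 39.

t=0: L0/L1/L2 = A/-/- → run A
t=1: L0/L1/L2 = AC/-/- → run A
t=2: L0/L1/L2 = CH/A/- → run C
t=3: L0/L1/L2 = CHDEF/A/- → run C
t=4: L0/L1/L2 = HDEF/AC/- → run H
t=5: L0/L1/L2 = HDEF/AC/- → run H
t=6: L0/L1/L2 = DEF/ACH/- → run D
t=7: L0/L1/L2 = DEF/ACH/- → run D
t=8: L0/L1/L2 = EF/ACHD/- → run E
t=9: L0/L1/L2 = EF/ACHD/- → run E
t=10: L0/L1/L2 = F/ACHDE/- → run F
t=11: L0/L1/L2 = F/ACHDE/- → run F
t=12: L0/L1/L2 = -/ACHDEF/- → run A
t=13: L0/L1/L2 = -/ACHDEF/- → run A
t=14: L0/L1/L2 = -/ACHDEF/- → run A
t=15: L0/L1/L2 = -/ACHDEF/- → run A
t=16: L0/L1/L2 = -/CHDEF/A → run C
t=17: L0/L1/L2 = -/CHDEF/A → run C
t=18: L0/L1/L2 = -/CHDEF/A → run C
t=19: L0/L1/L2 = -/CHDEF/A → run C
t=20: L0/L1/L2 = -/HDEF/A → run H
t=21: L0/L1/L2 = -/HDEF/A → run H
t=22: L0/L1/L2 = -/HDEF/A → run H
t=23: L0/L1/L2 = -/HDEF/A → run H
t=24: L0/L1/L2 = -/DEF/AH → run D
t=25: L0/L1/L2 = -/DEF/AH → run D
t=26: L0/L1/L2 = -/DEF/AH → run D
t=27: L0/L1/L2 = -/DEF/AH → run D
t=28: L0/L1/L2 = -/EF/AHD → run E
t=29: L0/L1/L2 = -/EF/AHD → run E
t=30: L0/L1/L2 = -/EF/AHD → run E
t=31: L0/L1/L2 = -/F/AHD → run F
t=32: L0/L1/L2 = -/F/AHD → run F
t=33: L0/L1/L2 = -/-/AHD → run A
t=34: L0/L1/L2 = -/-/HD → run H
t=35: L0/L1/L2 = -/-/D → run D
t=36: L0/L1/L2 = -/-/D → run D
t=37: (idle)
t=38: (idle)
t=39: (idle)

completion order = C, E, F, A, H, D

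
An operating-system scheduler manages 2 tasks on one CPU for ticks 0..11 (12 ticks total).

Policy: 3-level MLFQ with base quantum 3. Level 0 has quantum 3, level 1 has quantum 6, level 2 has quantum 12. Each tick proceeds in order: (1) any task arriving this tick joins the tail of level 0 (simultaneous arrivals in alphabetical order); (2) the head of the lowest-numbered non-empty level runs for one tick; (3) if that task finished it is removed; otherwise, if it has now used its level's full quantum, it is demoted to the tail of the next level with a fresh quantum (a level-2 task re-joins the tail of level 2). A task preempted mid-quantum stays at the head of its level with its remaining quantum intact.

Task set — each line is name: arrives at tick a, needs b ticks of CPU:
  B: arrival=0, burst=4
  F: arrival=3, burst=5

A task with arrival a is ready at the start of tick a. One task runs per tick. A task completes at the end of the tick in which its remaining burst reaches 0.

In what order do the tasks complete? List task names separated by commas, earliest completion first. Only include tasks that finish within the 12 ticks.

t=0: L0/L1/L2 = B/-/- → run B
t=1: L0/L1/L2 = B/-/- → run B
t=2: L0/L1/L2 = B/-/- → run B
t=3: L0/L1/L2 = F/B/- → run F
t=4: L0/L1/L2 = F/B/- → run F
t=5: L0/L1/L2 = F/B/- → run F
t=6: L0/L1/L2 = -/BF/- → run B
t=7: L0/L1/L2 = -/F/- → run F
t=8: L0/L1/L2 = -/F/- → run F
t=9: (idle)
t=10: (idle)
t=11: (idle)

completion order = B, F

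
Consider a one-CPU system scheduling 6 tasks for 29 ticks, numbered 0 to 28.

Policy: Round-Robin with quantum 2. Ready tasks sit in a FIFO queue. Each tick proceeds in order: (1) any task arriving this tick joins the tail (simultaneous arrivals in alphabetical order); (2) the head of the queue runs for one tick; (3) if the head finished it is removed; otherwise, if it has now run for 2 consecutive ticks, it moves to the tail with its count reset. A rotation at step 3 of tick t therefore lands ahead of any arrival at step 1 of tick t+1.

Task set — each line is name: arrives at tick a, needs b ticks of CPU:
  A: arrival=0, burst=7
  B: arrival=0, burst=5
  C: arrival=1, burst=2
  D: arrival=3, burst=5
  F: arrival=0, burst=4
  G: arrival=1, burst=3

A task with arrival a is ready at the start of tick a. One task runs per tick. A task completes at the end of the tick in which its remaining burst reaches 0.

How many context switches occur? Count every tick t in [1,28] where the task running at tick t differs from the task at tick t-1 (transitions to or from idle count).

t=0: queue=[A,B,F] q_used=0 → run A
t=1: queue=[A,B,F,C,G] q_used=1 → run A
t=2: queue=[B,F,C,G,A] q_used=0 → run B
t=3: queue=[B,F,C,G,A,D] q_used=1 → run B
t=4: queue=[F,C,G,A,D,B] q_used=0 → run F
t=5: queue=[F,C,G,A,D,B] q_used=1 → run F
t=6: queue=[C,G,A,D,B,F] q_used=0 → run C
t=7: queue=[C,G,A,D,B,F] q_used=1 → run C
t=8: queue=[G,A,D,B,F] q_used=0 → run G
t=9: queue=[G,A,D,B,F] q_used=1 → run G
t=10: queue=[A,D,B,F,G] q_used=0 → run A
t=11: queue=[A,D,B,F,G] q_used=1 → run A
t=12: queue=[D,B,F,G,A] q_used=0 → run D
t=13: queue=[D,B,F,G,A] q_used=1 → run D
t=14: queue=[B,F,G,A,D] q_used=0 → run B
t=15: queue=[B,F,G,A,D] q_used=1 → run B
t=16: queue=[F,G,A,D,B] q_used=0 → run F
t=17: queue=[F,G,A,D,B] q_used=1 → run F
t=18: queue=[G,A,D,B] q_used=0 → run G
t=19: queue=[A,D,B] q_used=0 → run A
t=20: queue=[A,D,B] q_used=1 → run A
t=21: queue=[D,B,A] q_used=0 → run D
t=22: queue=[D,B,A] q_used=1 → run D
t=23: queue=[B,A,D] q_used=0 → run B
t=24: queue=[A,D] q_used=0 → run A
t=25: queue=[D] q_used=0 → run D
t=26: (idle)
t=27: (idle)
t=28: (idle)

context switches = 15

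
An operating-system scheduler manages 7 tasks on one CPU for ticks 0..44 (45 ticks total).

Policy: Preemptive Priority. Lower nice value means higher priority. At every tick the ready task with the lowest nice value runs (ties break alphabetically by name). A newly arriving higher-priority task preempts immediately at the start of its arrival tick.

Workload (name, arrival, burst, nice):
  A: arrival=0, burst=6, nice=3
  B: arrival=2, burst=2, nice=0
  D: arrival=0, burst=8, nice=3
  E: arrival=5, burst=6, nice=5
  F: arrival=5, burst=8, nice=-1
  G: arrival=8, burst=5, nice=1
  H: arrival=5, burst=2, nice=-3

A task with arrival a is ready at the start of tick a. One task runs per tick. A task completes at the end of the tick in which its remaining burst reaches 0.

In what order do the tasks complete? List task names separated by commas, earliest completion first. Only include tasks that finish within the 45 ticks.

completion order = B, H, F, G, A, D, E

t=0: ready={A,D} → run A
t=1: ready={A,D} → run A
t=2: ready={A,B,D} → run B
t=3: ready={A,B,D} → run B
t=4: ready={A,D} → run A
t=5: ready={A,D,E,F,H} → run H
t=6: ready={A,D,E,F,H} → run H
t=7: ready={A,D,E,F} → run F
t=8: ready={A,D,E,F,G} → run F
t=9: ready={A,D,E,F,G} → run F
t=10: ready={A,D,E,F,G} → run F
t=11: ready={A,D,E,F,G} → run F
t=12: ready={A,D,E,F,G} → run F
t=13: ready={A,D,E,F,G} → run F
t=14: ready={A,D,E,F,G} → run F
t=15: ready={A,D,E,G} → run G
t=16: ready={A,D,E,G} → run G
t=17: ready={A,D,E,G} → run G
t=18: ready={A,D,E,G} → run G
t=19: ready={A,D,E,G} → run G
t=20: ready={A,D,E} → run A
t=21: ready={A,D,E} → run A
t=22: ready={A,D,E} → run A
t=23: ready={D,E} → run D
t=24: ready={D,E} → run D
t=25: ready={D,E} → run D
t=26: ready={D,E} → run D
t=27: ready={D,E} → run D
t=28: ready={D,E} → run D
t=29: ready={D,E} → run D
t=30: ready={D,E} → run D
t=31: ready={E} → run E
t=32: ready={E} → run E
t=33: ready={E} → run E
t=34: ready={E} → run E
t=35: ready={E} → run E
t=36: ready={E} → run E
t=37: (idle)
t=38: (idle)
t=39: (idle)
t=40: (idle)
t=41: (idle)
t=42: (idle)
t=43: (idle)
t=44: (idle)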